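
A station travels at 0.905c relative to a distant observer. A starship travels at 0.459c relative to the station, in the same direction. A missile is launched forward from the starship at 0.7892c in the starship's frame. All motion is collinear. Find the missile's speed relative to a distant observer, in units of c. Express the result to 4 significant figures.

0.9957c

Compose velocities in two stages. Stage 1 (into S'): u₁ = (0.7892+0.459)/(1+0.7892×0.459) = 0.91628.
Stage 2 (into S): u = (0.91628+0.905)/(1+0.91628×0.905) = 0.99565, so the speed is 0.9957c.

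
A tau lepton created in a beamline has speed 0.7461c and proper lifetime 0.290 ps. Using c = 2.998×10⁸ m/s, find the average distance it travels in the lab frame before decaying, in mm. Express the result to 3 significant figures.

0.0974 mm

With β = 0.7461, γ = 1/√(1 − 0.7461²) = 1/√0.44333479 = 1.5019.
Lab-frame lifetime: Δt = γτ = 1.5019 × 0.290 ps = 0.43555 ps.
Distance: d = vΔt = 0.7461 × 2.998×10⁸ m/s × 4.3555×10^-13 s = 9.74×10^-5 m = 0.0974 mm.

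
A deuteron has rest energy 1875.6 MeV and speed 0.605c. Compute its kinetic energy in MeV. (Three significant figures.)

β² = 0.366025, so γ = 1/√0.633975 = 1.25593.
Kinetic energy: K = (γ − 1)mc² = (1.25593 − 1) × 1875.6 MeV = 0.25593 × 1875.6 = 480 MeV.

480 MeV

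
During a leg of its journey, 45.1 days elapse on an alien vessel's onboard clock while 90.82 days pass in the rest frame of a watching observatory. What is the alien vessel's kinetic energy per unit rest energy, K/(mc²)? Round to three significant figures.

From Δt = γΔτ: γ = 90.82/45.1 = 2.01375.
Since K = (γ−1)mc², K/(mc²) = 2.01375 − 1 = 1.01.

1.01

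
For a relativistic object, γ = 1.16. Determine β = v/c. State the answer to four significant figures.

0.5068

β = √(1 − 1/γ²) = √(1 − 1/1.3456) = √0.256837 = 0.5068.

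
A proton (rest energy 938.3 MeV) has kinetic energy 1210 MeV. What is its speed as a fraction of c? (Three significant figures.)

γ = 1 + K/(mc²) = 1 + 1210/938.3 = 2.2896.
β = √(1 − 1/γ²) = √(1 − 0.190757) = √0.809243 = 0.900.

0.900c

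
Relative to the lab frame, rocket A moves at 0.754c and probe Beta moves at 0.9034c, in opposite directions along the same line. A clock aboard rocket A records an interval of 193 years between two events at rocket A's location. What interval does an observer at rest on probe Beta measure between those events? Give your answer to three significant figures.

1150 years

Transform rocket A's velocity into probe Beta's frame: (0.754 + 0.9034)/(1 + 0.754·0.9034) = 1.6574/1.6811636, so the relative speed is 0.98586c.
At |u| = 0.98586c, γ = (1 − 0.97192)^(−1/2) = 5.9676.
The clock on rocket A records proper time, so probe Beta measures Δt = γΔτ = 5.9676 × 193 = 1150 years.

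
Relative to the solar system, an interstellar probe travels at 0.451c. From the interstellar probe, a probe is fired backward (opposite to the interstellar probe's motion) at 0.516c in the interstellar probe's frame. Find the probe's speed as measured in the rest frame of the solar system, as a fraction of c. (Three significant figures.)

In units of c, u = (u' + v)/(1 + u'v) with u' = −0.516 and v = 0.451.
Numerator: −0.516 + 0.451 = −0.065. Denominator: 1 + (−0.516)(0.451) = 0.767284.
u = −0.065/0.767284 = −0.084714, so the speed is 0.0847c.

0.0847c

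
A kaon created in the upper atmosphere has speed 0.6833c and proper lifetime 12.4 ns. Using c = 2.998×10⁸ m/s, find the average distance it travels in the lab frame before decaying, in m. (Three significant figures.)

With β = 0.6833, γ = 1/√(1 − 0.6833²) = 1/√0.53310111 = 1.3696.
Lab-frame lifetime: Δt = γτ = 1.3696 × 12.4 ns = 16.983 ns.
Distance: d = vΔt = 0.6833 × 2.998×10⁸ m/s × 1.6983×10^-8 s = 3.48 m.

3.48 m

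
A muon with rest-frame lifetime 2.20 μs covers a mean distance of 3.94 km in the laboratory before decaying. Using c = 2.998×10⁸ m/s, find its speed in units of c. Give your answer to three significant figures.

Let x = d/(cτ) = 3940 m / (2.998×10⁸ m/s × 2.200×10^-6 s) = 5.9737. Since d = βγcτ, x = βγ = β/√(1−β²).
Solving: β² = x²/(1+x²) = 35.6851/36.6851 = 0.972741, so β = 0.986.

0.986c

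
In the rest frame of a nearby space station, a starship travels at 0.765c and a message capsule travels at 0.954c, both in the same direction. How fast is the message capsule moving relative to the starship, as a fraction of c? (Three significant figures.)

0.700c

Transform to the starship's frame: u' = (u − v)/(1 − uv/c²).
u' = (0.954 − 0.765)/(1 − 0.954×0.765) = 0.189/0.27019 = 0.69951.
Speed in the starship's frame: 0.700c (in the same direction).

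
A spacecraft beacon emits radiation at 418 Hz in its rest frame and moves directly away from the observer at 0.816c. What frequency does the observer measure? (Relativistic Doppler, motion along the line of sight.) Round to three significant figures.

Relativistic Doppler (source moving away): f_obs = f_src · √((1−β)/(1+β)).
With β = 0.816: factor = √(0.184/1.816) = 0.31831.
f_obs = 418 × 0.31831 = 133 Hz.

133 Hz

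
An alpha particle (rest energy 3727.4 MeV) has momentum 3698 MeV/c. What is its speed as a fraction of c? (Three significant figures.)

0.704c

βγ = pc/(mc²) = 3698/3727.4 = 0.99211.
Since γ² = 1 + (βγ)² = 1.984282, γ = √1.984282 = 1.40865, and β = (βγ)/γ = 0.99211/1.40865 = 0.704.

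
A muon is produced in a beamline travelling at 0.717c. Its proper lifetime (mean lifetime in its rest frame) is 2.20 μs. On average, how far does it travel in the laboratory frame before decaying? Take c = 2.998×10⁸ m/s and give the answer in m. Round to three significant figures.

With β = 0.717, γ = 1/√(1 − 0.717²) = 1/√0.485911 = 1.4346.
Lab-frame lifetime: Δt = γτ = 1.4346 × 2.20 μs = 3.1561 μs.
Distance: d = vΔt = 0.717 × 2.998×10⁸ m/s × 3.1561×10^-6 s = 678 m.

678 m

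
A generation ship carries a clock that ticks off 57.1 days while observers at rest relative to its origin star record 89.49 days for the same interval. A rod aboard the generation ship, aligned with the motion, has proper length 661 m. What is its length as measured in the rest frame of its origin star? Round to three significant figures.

422 m

From Δt = γΔτ: γ = 89.49/57.1 = 1.56725.
The rod contracts by the same γ: 661 m / 1.56725 = 422 m.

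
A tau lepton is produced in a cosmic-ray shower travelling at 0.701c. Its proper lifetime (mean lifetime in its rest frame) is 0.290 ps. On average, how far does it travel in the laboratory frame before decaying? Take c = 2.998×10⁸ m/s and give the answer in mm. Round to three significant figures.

0.0855 mm

β² = 0.491401, so γ = 1/√0.508599 = 1.4022.
Lab-frame lifetime: Δt = γτ = 1.4022 × 0.290 ps = 0.40664 ps.
Distance: d = vΔt = 0.701 × 2.998×10⁸ m/s × 4.0664×10^-13 s = 8.55×10^-5 m = 0.0855 mm.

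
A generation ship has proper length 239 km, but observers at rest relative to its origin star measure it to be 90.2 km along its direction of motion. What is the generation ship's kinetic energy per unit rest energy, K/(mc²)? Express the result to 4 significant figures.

1.650

Length contraction gives γ = L₀/L = 239/90.2 = 2.64967.
K/(mc²) = γ − 1 = 2.64967 − 1 = 1.650.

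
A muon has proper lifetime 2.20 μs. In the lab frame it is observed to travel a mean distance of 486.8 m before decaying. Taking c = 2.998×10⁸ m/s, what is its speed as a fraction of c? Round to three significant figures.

0.594c

d = βγcτ ⇒ βγ = d/(cτ) = 486.8 m / (659.56 m) = 0.73807.
β = (βγ)/√(1+(βγ)²) = 0.73807/√1.544747 = 0.594.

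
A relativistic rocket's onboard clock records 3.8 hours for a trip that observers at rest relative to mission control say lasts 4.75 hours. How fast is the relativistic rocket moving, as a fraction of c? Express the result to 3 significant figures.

γ = Δt/Δτ = 4.75/3.8 = 1.25.
β = √(1 − 1/γ²) = √(1 − 0.64) = √0.36 = 0.600.

0.600c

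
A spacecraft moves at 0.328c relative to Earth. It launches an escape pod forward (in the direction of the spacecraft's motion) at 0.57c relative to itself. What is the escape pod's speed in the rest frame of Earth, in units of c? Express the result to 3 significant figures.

0.757c

In units of c, u = (u' + v)/(1 + u'v) with u' = 0.57 and v = 0.328.
Numerator: 0.57 + 0.328 = 0.898. Denominator: 1 + (0.57)(0.328) = 1.18696.
u = 0.898/1.18696 = 0.75655, so the speed is 0.757c.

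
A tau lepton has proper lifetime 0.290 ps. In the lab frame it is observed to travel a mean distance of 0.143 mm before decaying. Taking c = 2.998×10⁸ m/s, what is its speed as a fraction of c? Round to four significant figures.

d = βγcτ ⇒ βγ = d/(cτ) = 1.430×10^-4 m / (8.6942×10^-5 m) = 1.6448.
β = (βγ)/√(1+(βγ)²) = 1.6448/√3.70537 = 0.8545.

0.8545c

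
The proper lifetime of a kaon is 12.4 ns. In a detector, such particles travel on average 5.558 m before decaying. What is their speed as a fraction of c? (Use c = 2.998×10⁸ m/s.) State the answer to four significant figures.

Let x = d/(cτ) = 5.558 m / (2.998×10⁸ m/s × 1.240×10^-8 s) = 1.4951. Since d = βγcτ, x = βγ = β/√(1−β²).
Solving: β² = x²/(1+x²) = 2.23532/3.23532 = 0.690912, so β = 0.8312.

0.8312c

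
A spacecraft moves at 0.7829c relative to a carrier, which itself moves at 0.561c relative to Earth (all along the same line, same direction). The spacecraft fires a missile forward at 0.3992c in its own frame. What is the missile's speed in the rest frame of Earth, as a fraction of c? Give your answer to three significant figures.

First combine the missile and spacecraft (S''→S'): u₁ = (0.3992 + 0.7829)/(1 + 0.3992×0.7829) = 1.1821/1.31253368 = 0.90062.
Then combine with the carrier (S'→S): u = (0.90062 + 0.561)/(1 + 0.90062×0.561) = 1.46162/1.50524782 = 0.97102.

0.971c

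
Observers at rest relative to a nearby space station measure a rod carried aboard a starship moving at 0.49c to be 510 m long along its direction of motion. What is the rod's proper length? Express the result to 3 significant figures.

Lorentz factor: γ = (1 − 0.2401)^(−1/2) = 1.1472.
Proper length: L₀ = γ·L = 1.1472 × 510 = 585 m.

585 m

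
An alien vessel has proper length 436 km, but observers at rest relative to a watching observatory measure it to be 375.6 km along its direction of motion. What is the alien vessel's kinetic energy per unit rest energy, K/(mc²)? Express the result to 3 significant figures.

γ = L₀/L = 436/375.6 = 1.16081.
K/(mc²) = γ − 1 = 1.16081 − 1 = 0.161.

0.161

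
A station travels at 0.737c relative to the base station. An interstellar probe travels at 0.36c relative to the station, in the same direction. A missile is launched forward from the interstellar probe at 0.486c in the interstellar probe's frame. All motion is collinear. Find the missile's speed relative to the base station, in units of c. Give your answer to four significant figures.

0.9519c

Compose velocities in two stages. Stage 1 (into S'): u₁ = (0.486+0.36)/(1+0.486×0.36) = 0.72002.
Stage 2 (into S): u = (0.72002+0.737)/(1+0.72002×0.737) = 0.95189, so the speed is 0.9519c.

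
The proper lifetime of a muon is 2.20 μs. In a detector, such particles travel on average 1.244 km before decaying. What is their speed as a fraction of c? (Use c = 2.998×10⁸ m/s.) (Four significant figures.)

0.8835c

Lab distance = (lab lifetime)·v = γτ·βc, so βγ = d/(cτ) = 1244/(2.998×10⁸ × 2.200×10^-6) = 1.8861.
With βγ = 1.8861: γ² = 1 + (βγ)² = 4.55737, and β = (βγ)/γ = 1.8861/2.1348 = 0.8835.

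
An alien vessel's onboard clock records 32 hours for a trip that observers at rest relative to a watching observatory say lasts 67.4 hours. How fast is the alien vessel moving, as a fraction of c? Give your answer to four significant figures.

0.8801c

γ = Δt/Δτ = 67.4/32 = 2.1063.
β = √(1 − 1/γ²) = √(1 − 0.225403) = √0.774597 = 0.8801.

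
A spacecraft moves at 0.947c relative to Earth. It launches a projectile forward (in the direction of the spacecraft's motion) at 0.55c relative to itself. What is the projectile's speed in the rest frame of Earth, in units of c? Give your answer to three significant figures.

Relativistic velocity addition: u = (u' + v)/(1 + u'v/c²), with u' = 0.55c and v = 0.947c.
Numerator: 0.55 + 0.947 = 1.497. Denominator: 1 + (0.55)(0.947) = 1.52085.
u = 1.497/1.52085 = 0.98432, so the speed is 0.984c.

0.984c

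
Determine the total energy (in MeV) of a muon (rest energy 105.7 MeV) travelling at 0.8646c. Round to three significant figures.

γ = 1/√(1 − β²) = 1/√(1 − 0.74753316) = 1/√0.25246684 = 1/0.502461 = 1.9902.
Total energy: E = γmc² = 1.9902 × 105.7 MeV = 210 MeV.

210 MeV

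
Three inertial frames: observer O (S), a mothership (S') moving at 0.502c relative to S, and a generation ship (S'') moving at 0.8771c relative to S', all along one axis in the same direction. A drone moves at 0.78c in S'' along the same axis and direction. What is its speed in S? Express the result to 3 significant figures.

0.995c

First combine the drone and generation ship (S''→S'): u₁ = (0.78 + 0.8771)/(1 + 0.78×0.8771) = 1.6571/1.684138 = 0.98395.
Then combine with the mothership (S'→S): u = (0.98395 + 0.502)/(1 + 0.98395×0.502) = 1.48595/1.4939429 = 0.99465.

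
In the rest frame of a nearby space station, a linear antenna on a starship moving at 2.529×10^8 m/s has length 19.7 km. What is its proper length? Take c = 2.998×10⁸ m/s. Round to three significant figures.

β = v/c = (2.529×10^8 m/s)/(2.998×10⁸ m/s) = 0.843562.
With β = 0.843562, γ = 1/√(1 − 0.843562²) = 1/√0.2884032 = 1.8621.
Proper length: L₀ = γ·L = 1.8621 × 19.7 = 36.7 km.

36.7 km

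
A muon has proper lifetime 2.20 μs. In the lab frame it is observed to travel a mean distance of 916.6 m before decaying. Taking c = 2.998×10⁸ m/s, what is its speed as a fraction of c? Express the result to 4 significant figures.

0.8117c

Let x = d/(cτ) = 916.6 m / (2.998×10⁸ m/s × 2.200×10^-6 s) = 1.3897. Since d = βγcτ, x = βγ = β/√(1−β²).
Solving: β² = x²/(1+x²) = 1.93127/2.93127 = 0.658851, so β = 0.8117.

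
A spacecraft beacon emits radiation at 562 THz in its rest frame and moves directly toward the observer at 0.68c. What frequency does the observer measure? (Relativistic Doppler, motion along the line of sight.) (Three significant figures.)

Relativistic Doppler (source moving toward): f_obs = f_src · √((1+β)/(1−β)).
With β = 0.68: factor = √(1.68/0.32) = 2.2913.
f_obs = 562 × 2.2913 = 1290 THz.

1290 THz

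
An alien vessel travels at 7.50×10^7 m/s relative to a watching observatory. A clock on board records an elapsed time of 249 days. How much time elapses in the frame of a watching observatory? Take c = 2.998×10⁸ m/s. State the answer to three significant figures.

β = v/c = (7.50×10^7 m/s)/(2.998×10⁸ m/s) = 0.250167.
γ = 1/√(1 − β²) = 1/√(1 − 0.06258353) = 1/√0.9374165 = 1/0.968203 = 1.0328.
Time dilation: Δt = γ·Δτ = 1.0328 × 249 = 257 days.

257 days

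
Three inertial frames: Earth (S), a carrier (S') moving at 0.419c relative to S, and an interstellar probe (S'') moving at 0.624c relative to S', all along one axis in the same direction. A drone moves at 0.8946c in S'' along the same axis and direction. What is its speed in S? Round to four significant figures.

Compose velocities in two stages. Stage 1 (into S'): u₁ = (0.8946+0.624)/(1+0.8946×0.624) = 0.97457.
Stage 2 (into S): u = (0.97457+0.419)/(1+0.97457×0.419) = 0.98951, so the speed is 0.9895c.

0.9895c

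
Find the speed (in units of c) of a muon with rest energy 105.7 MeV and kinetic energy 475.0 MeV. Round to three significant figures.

0.983c

γ = 1 + K/(mc²) = 1 + 475.0/105.7 = 5.4939.
β = √(1 − 1/γ²) = √(1 − 0.0331313) = √0.9668687 = 0.983.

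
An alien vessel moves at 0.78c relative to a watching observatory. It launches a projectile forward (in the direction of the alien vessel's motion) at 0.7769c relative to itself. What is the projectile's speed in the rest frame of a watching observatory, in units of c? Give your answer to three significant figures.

0.969c

Relativistic velocity addition: u = (u' + v)/(1 + u'v/c²), with u' = 0.7769c and v = 0.78c.
Numerator: 0.7769 + 0.78 = 1.5569. Denominator: 1 + (0.7769)(0.78) = 1.605982.
u = 1.5569/1.605982 = 0.96944, so the speed is 0.969c.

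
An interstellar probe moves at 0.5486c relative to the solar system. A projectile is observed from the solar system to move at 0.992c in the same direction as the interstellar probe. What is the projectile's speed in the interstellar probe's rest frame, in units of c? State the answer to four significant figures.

Transform to the interstellar probe's frame: u' = (u − v)/(1 − uv/c²).
u' = (0.992 − 0.5486)/(1 − 0.992×0.5486) = 0.4434/0.4557888 = 0.97282.
Speed in the interstellar probe's frame: 0.9728c (in the same direction).

0.9728c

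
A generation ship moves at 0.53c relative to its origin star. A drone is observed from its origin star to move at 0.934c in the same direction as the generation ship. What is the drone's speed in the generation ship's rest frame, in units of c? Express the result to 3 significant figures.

0.800c

Transform to the generation ship's frame: u' = (u − v)/(1 − uv/c²).
u' = (0.934 − 0.53)/(1 − 0.934×0.53) = 0.404/0.50498 = 0.80003.
Speed in the generation ship's frame: 0.800c (in the same direction).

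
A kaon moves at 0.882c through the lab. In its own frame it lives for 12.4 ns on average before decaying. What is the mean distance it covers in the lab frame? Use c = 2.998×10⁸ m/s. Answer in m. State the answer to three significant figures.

6.96 m

With β = 0.882, γ = 1/√(1 − 0.882²) = 1/√0.222076 = 2.122.
Lab-frame lifetime: Δt = γτ = 2.122 × 12.4 ns = 26.313 ns.
Distance: d = vΔt = 0.882 × 2.998×10⁸ m/s × 2.6313×10^-8 s = 6.96 m.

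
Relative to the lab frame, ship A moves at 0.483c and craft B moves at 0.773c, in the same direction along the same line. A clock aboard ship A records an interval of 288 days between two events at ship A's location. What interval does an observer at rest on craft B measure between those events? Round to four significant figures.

Transform ship A's velocity into craft B's frame: (0.483 − 0.773)/(1 − 0.483·0.773) = −0.29/0.626641, so the relative speed is 0.46278c.
γ for this relative speed: γ = 1/√(1 − 0.214165) = 1.1281.
Ship A's interval is proper; time dilation gives Δt_B = γΔτ = 1.1281 × 288 days = 324.9 days.

324.9 days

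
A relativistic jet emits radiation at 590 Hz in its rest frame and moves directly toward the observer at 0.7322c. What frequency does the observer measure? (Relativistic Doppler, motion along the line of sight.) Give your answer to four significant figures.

1501 Hz

Relativistic Doppler (source moving toward): f_obs = f_src · √((1+β)/(1−β)).
With β = 0.7322: factor = √(1.7322/0.2678) = 2.5433.
f_obs = 590 × 2.5433 = 1501 Hz.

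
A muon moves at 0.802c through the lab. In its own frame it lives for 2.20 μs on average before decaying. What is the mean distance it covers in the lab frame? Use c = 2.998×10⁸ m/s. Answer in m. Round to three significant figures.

β² = 0.643204, so γ = 1/√0.356796 = 1.6741.
Lab-frame lifetime: Δt = γτ = 1.6741 × 2.20 μs = 3.683 μs.
Distance: d = vΔt = 0.802 × 2.998×10⁸ m/s × 3.6830×10^-6 s = 886 m.

886 m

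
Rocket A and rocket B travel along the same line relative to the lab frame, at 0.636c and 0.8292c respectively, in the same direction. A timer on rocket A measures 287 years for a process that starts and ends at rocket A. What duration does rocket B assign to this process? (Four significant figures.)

314.5 years

The velocity of rocket A relative to rocket B is (0.636 − 0.8292)c / (1 − 0.636×0.8292) = −0.40878c; relative speed 0.40878c.
At |u| = 0.40878c, γ = (1 − 0.167101)^(−1/2) = 1.0957.
Rocket A's interval is proper; time dilation gives Δt_B = γΔτ = 1.0957 × 287 years = 314.5 years.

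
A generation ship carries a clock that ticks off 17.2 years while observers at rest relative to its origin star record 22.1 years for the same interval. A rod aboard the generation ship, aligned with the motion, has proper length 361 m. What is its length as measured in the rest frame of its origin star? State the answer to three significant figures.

From Δt = γΔτ: γ = 22.1/17.2 = 1.28488.
L = L₀/γ = 361/1.28488 = 281 m.

281 m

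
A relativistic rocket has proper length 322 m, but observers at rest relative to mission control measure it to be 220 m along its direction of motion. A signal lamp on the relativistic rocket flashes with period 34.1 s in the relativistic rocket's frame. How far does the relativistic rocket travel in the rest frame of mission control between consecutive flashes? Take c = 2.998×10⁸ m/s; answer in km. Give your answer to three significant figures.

1.09×10^7 km

Length contraction gives γ = L₀/L = 322/220 = 1.46364.
β = √(1 − 1/γ²) = 0.7302. Lab-frame period = γτ = 1.46364×34.1 s = 49.91 s. Distance = βc × γτ = 0.7302 × 2.998×10⁸ m/s × 49.91 s = 1.0926×10^10 m = 1.09×10^7 km.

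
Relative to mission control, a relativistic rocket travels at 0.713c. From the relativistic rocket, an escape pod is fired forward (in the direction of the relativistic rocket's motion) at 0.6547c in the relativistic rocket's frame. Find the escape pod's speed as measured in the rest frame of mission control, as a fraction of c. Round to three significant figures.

In units of c, u = (u' + v)/(1 + u'v) with u' = 0.6547 and v = 0.713.
Numerator: 0.6547 + 0.713 = 1.3677. Denominator: 1 + (0.6547)(0.713) = 1.4668011.
u = 1.3677/1.4668011 = 0.93244, so the speed is 0.932c.

0.932c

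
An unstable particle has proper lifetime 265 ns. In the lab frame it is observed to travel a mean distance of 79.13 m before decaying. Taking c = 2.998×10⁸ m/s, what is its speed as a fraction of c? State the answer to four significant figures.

0.7057c

d = βγcτ ⇒ βγ = d/(cτ) = 79.13 m / (79.447 m) = 0.99601.
β = (βγ)/√(1+(βγ)²) = 0.99601/√1.992036 = 0.7057.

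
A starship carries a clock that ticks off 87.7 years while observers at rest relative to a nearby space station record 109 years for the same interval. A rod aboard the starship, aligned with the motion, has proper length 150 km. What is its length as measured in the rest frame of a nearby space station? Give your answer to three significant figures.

121 km

The time-dilation ratio gives γ = 109/87.7 = 1.24287.
L = L₀/γ = 150/1.24287 = 121 km.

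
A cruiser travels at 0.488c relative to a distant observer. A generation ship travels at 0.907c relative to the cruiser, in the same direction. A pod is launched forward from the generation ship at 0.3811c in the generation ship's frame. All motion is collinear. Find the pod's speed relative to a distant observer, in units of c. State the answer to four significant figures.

Compose velocities in two stages. Stage 1 (into S'): u₁ = (0.3811+0.907)/(1+0.3811×0.907) = 0.95723.
Stage 2 (into S): u = (0.95723+0.488)/(1+0.95723×0.488) = 0.98507, so the speed is 0.9851c.

0.9851c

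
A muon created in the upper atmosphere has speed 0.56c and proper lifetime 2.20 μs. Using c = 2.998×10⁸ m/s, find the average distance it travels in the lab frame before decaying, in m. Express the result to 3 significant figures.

With β = 0.56, γ = 1/√(1 − 0.56²) = 1/√0.6864 = 1.207.
Lab-frame lifetime: Δt = γτ = 1.207 × 2.20 μs = 2.6554 μs.
Distance: d = vΔt = 0.56 × 2.998×10⁸ m/s × 2.6554×10^-6 s = 446 m.

446 m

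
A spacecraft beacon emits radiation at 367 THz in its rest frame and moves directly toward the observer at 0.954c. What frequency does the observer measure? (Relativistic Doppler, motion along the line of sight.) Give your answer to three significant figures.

2390 THz

Relativistic Doppler (source moving toward): f_obs = f_src · √((1+β)/(1−β)).
With β = 0.954: factor = √(1.954/0.046) = 6.5175.
f_obs = 367 × 6.5175 = 2390 THz.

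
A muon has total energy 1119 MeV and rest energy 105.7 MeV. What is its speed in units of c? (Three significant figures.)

0.996c

Total energy E = γmc² gives γ = 1119/105.7 = 10.587.
Hence β = √(1 − 1/γ²) = √(1 − 0.00892183) = √0.99107817 = 0.996.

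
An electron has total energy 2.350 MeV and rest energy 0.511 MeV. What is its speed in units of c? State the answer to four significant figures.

0.9761c

Total energy E = γmc² gives γ = 2.350/0.511 = 4.5988.
Hence β = √(1 − 1/γ²) = √(1 − 0.0472836) = √0.9527164 = 0.9761.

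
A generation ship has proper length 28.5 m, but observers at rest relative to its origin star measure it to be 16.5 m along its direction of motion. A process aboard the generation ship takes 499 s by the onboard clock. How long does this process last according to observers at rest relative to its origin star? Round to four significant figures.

Length contraction gives γ = L₀/L = 28.5/16.5 = 1.72727.
Δt = γΔτ = 1.72727 × 499 = 861.9 s.

861.9 s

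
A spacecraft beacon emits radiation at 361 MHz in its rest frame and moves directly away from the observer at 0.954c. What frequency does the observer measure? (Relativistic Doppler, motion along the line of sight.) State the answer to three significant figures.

55.4 MHz

Relativistic Doppler (source moving away): f_obs = f_src · √((1−β)/(1+β)).
With β = 0.954: factor = √(0.046/1.954) = 0.15343.
f_obs = 361 × 0.15343 = 55.4 MHz.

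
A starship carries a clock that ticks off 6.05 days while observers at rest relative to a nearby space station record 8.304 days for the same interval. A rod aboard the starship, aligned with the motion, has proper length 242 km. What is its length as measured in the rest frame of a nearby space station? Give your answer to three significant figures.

176 km

The time-dilation ratio gives γ = 8.304/6.05 = 1.37256.
The rod contracts by the same γ: 242 km / 1.37256 = 176 km.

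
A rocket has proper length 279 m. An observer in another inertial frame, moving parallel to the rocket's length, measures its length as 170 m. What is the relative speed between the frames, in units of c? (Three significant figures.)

Length contraction gives γ = L₀/L = 279/170 = 1.6412.
β = √(1 − 1/γ²) = √0.628741 = 0.793.

0.793c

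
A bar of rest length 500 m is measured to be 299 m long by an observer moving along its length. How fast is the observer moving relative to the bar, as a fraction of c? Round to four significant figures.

0.8015c

Length contraction gives γ = L₀/L = 500/299 = 1.6722.
β = √(1 − 1/γ²) = √0.642379 = 0.8015.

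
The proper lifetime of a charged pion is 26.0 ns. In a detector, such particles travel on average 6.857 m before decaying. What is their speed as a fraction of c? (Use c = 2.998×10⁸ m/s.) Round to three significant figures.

Let x = d/(cτ) = 6.857 m / (2.998×10⁸ m/s × 2.600×10^-8 s) = 0.87969. Since d = βγcτ, x = βγ = β/√(1−β²).
Solving: β² = x²/(1+x²) = 0.773854/1.773854 = 0.436256, so β = 0.660.

0.660c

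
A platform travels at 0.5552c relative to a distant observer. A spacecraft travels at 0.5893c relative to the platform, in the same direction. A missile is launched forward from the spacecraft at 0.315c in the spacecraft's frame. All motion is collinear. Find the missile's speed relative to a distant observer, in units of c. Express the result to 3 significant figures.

First combine the missile and spacecraft (S''→S'): u₁ = (0.315 + 0.5893)/(1 + 0.315×0.5893) = 0.9043/1.1856295 = 0.76272.
Then combine with the platform (S'→S): u = (0.76272 + 0.5552)/(1 + 0.76272×0.5552) = 1.31792/1.423462144 = 0.92586.

0.926c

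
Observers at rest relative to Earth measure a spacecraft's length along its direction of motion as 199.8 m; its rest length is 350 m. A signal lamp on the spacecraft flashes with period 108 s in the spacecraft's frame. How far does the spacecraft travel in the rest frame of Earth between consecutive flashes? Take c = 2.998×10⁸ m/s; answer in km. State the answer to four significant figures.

4.657×10^7 km

γ = L₀/L = 350/199.8 = 1.75175.
β = √(1 − 1/γ²) = 0.82105. Lab-frame period = γτ = 1.75175×108 s = 189.19 s. Distance = βc × γτ = 0.82105 × 2.998×10⁸ m/s × 189.19 s = 4.6569×10^10 m = 4.657×10^7 km.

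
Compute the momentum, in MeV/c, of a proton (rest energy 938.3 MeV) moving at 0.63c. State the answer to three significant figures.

With β = 0.63, γ = 1/√(1 − 0.63²) = 1/√0.6031 = 1.2877.
Momentum: p = γβ·mc = 1.2877 × 0.63 × 938.3 MeV/c = 761 MeV/c.

761 MeV/c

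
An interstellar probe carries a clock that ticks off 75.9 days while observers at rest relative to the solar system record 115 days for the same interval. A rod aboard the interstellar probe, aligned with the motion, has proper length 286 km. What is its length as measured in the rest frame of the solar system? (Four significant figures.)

The time-dilation ratio gives γ = 115/75.9 = 1.51515.
L = L₀/γ = 286/1.51515 = 188.8 km.

188.8 km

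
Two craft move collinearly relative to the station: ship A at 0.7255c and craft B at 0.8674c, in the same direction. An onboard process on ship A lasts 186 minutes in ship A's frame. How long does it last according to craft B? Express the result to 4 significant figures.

201.3 minutes

The velocity of ship A relative to craft B is (0.7255 − 0.8674)c / (1 − 0.7255×0.8674) = −0.38279c; relative speed 0.38279c.
At |u| = 0.38279c, γ = (1 − 0.146528)^(−1/2) = 1.0824.
Ship A's interval is proper; time dilation gives Δt_B = γΔτ = 1.0824 × 186 minutes = 201.3 minutes.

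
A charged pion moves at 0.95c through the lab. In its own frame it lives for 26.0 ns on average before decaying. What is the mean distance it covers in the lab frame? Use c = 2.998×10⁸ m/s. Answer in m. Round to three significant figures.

23.7 m

Lorentz factor: γ = (1 − 0.9025)^(−1/2) = 3.2026.
Lab-frame lifetime: Δt = γτ = 3.2026 × 26.0 ns = 83.268 ns.
Distance: d = vΔt = 0.95 × 2.998×10⁸ m/s × 8.3268×10^-8 s = 23.7 m.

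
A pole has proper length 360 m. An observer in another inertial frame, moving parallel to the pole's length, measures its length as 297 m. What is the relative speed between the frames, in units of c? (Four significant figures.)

Length contraction gives γ = L₀/L = 360/297 = 1.2121.
β = √(1 − 1/γ²) = √0.319351 = 0.5651.

0.5651c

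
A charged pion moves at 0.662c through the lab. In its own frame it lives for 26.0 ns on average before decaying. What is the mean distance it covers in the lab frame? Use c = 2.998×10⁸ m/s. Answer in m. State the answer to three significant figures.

6.88 m

γ = 1/√(1 − β²) = 1/√(1 − 0.438244) = 1/√0.561756 = 1/0.749504 = 1.3342.
Lab-frame lifetime: Δt = γτ = 1.3342 × 26.0 ns = 34.689 ns.
Distance: d = vΔt = 0.662 × 2.998×10⁸ m/s × 3.4689×10^-8 s = 6.88 m.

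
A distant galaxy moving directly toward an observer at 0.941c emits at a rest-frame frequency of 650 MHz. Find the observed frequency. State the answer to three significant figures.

Relativistic Doppler (source moving toward): f_obs = f_src · √((1+β)/(1−β)).
With β = 0.941: factor = √(1.941/0.059) = 5.7357.
f_obs = 650 × 5.7357 = 3730 MHz.

3730 MHz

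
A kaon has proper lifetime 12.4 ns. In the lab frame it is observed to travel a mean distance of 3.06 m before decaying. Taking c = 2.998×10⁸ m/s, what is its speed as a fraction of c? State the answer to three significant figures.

0.636c

d = βγcτ ⇒ βγ = d/(cτ) = 3.060 m / (3.71752 m) = 0.82313.
β = (βγ)/√(1+(βγ)²) = 0.82313/√1.677543 = 0.636.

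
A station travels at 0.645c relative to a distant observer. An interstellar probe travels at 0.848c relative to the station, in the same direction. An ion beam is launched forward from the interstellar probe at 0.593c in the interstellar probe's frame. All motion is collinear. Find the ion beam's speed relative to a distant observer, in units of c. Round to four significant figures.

0.9910c

Apply u = (u'+v)/(1+u'v) twice. Ion beam in the station frame: (0.593+0.848)/(1+0.593·0.848) = 1.441/1.502864 = 0.95884c.
That velocity, transformed to the rest frame of a distant observer: (0.95884+0.645)/(1+0.95884·0.645) = 1.60384/1.6184518 = 0.99097c.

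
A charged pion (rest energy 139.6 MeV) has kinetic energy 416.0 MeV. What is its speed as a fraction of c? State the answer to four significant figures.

0.9679c

γ = 1 + K/(mc²) = 1 + 416.0/139.6 = 3.9799.
β = √(1 − 1/γ²) = √(1 − 0.0631329) = √0.9368671 = 0.9679.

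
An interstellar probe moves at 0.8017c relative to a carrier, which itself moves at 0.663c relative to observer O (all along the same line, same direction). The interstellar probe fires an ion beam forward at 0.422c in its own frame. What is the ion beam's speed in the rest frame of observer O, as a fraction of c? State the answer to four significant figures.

Compose velocities in two stages. Stage 1 (into S'): u₁ = (0.422+0.8017)/(1+0.422×0.8017) = 0.91436.
Stage 2 (into S): u = (0.91436+0.663)/(1+0.91436×0.663) = 0.98203, so the speed is 0.9820c.

0.9820c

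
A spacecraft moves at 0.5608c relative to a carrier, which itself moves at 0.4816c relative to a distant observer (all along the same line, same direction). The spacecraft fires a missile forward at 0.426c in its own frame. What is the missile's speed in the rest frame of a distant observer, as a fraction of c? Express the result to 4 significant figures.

Compose velocities in two stages. Stage 1 (into S'): u₁ = (0.426+0.5608)/(1+0.426×0.5608) = 0.79651.
Stage 2 (into S): u = (0.79651+0.4816)/(1+0.79651×0.4816) = 0.92376, so the speed is 0.9238c.

0.9238c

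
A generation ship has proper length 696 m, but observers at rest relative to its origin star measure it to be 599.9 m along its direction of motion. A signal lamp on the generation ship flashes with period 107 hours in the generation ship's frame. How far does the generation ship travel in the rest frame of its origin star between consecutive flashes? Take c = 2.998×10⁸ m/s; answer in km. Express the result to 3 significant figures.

Length contraction gives γ = L₀/L = 696/599.9 = 1.16019.
β = √(1 − 1/γ²) = 0.50703. Lab-frame period = γτ = 1.16019×107 hours = 124.14 hours. Distance = βc × γτ = 0.50703 × 2.998×10⁸ m/s × 446904 s = 6.7933×10^13 m = 6.79×10^10 km.

6.79×10^10 km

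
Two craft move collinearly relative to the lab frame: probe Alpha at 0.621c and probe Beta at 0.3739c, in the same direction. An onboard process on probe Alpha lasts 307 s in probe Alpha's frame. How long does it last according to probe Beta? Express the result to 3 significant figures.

The velocity of probe Alpha relative to probe Beta is (0.621 − 0.3739)c / (1 − 0.621×0.3739) = 0.32183c; relative speed 0.32183c.
γ for this relative speed: γ = 1/√(1 − 0.103575) = 1.0562.
Probe Alpha's interval is proper; time dilation gives Δt_B = γΔτ = 1.0562 × 307 s = 324 s.

324 s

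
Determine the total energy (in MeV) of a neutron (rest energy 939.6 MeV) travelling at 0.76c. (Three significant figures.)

1450 MeV

γ = 1/√(1 − β²) = 1/√(1 − 0.5776) = 1/√0.4224 = 1/0.649923 = 1.5386.
Total energy: E = γmc² = 1.5386 × 939.6 MeV = 1450 MeV.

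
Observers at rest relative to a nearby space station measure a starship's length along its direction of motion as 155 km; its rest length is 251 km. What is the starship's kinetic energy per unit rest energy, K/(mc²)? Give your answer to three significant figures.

From L = L₀/γ: γ = 251/155 = 1.61935.
K/(mc²) = γ − 1 = 1.61935 − 1 = 0.619.

0.619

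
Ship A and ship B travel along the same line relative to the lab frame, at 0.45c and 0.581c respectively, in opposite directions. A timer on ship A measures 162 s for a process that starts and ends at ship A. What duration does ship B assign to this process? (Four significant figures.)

281.2 s

The velocity of ship A relative to ship B is (0.45 + 0.581)c / (1 + 0.45×0.581) = 0.81731c; relative speed 0.81731c.
γ for this relative speed: γ = 1/√(1 − 0.667996) = 1.7355.
The clock on ship A records proper time, so ship B measures Δt = γΔτ = 1.7355 × 162 = 281.2 s.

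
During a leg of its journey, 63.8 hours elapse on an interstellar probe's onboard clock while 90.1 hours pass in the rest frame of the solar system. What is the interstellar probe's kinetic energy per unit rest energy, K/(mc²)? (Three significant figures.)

From Δt = γΔτ: γ = 90.1/63.8 = 1.41223.
K/(mc²) = γ − 1 = 1.41223 − 1 = 0.412.

0.412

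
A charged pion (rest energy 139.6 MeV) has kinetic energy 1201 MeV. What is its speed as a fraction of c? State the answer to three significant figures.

0.995c

γ = 1 + K/(mc²) = 1 + 1201/139.6 = 9.6032.
β = √(1 − 1/γ²) = √(1 − 0.0108435) = √0.9891565 = 0.995.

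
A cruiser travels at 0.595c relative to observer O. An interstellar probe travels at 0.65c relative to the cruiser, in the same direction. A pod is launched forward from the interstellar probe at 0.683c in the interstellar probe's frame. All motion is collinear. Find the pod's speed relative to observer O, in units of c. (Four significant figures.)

Apply u = (u'+v)/(1+u'v) twice. Pod in the cruiser frame: (0.683+0.65)/(1+0.683·0.65) = 1.333/1.44395 = 0.92316c.
That velocity, transformed to the rest frame of observer O: (0.92316+0.595)/(1+0.92316·0.595) = 1.51816/1.5492802 = 0.97991c.

0.9799c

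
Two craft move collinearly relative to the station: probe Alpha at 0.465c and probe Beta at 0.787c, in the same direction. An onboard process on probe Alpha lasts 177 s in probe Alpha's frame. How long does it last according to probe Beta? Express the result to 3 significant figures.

205 s

Speed of probe Alpha in probe Beta's frame: u = (v_A − v_B)/(1 − v_A v_B/c²) = (0.465 − 0.787)/(1 − 0.465×0.787) = −0.322/0.634045 = −0.50785; |u| = 0.50785c.
At |u| = 0.50785c, γ = (1 − 0.257912)^(−1/2) = 1.1608.
The clock on probe Alpha records proper time, so probe Beta measures Δt = γΔτ = 1.1608 × 177 = 205 s.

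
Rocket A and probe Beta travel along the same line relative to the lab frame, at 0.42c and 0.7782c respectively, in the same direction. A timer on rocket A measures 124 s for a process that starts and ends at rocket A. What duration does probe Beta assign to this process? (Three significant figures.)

146 s

Speed of rocket A in probe Beta's frame: u = (v_A − v_B)/(1 − v_A v_B/c²) = (0.42 − 0.7782)/(1 − 0.42×0.7782) = −0.3582/0.673156 = −0.53212; |u| = 0.53212c.
γ for this relative speed: γ = 1/√(1 − 0.283152) = 1.1811.
Rocket A's interval is proper; time dilation gives Δt_B = γΔτ = 1.1811 × 124 s = 146 s.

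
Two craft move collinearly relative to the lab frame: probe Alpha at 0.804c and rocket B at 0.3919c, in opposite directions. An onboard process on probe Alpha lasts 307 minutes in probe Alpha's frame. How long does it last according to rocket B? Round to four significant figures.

The velocity of probe Alpha relative to rocket B is (0.804 + 0.3919)c / (1 + 0.804×0.3919) = 0.90937c; relative speed 0.90937c.
γ for this relative speed: γ = 1/√(1 − 0.826954) = 2.4039.
The clock on probe Alpha records proper time, so rocket B measures Δt = γΔτ = 2.4039 × 307 = 738.0 minutes.

738.0 minutes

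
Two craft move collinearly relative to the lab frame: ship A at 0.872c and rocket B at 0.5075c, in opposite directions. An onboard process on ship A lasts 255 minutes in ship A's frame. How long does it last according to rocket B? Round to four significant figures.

The velocity of ship A relative to rocket B is (0.872 + 0.5075)c / (1 + 0.872×0.5075) = 0.9563c; relative speed 0.9563c.
At |u| = 0.9563c, γ = (1 − 0.91451)^(−1/2) = 3.4201.
The clock on ship A records proper time, so rocket B measures Δt = γΔτ = 3.4201 × 255 = 872.1 minutes.

872.1 minutes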